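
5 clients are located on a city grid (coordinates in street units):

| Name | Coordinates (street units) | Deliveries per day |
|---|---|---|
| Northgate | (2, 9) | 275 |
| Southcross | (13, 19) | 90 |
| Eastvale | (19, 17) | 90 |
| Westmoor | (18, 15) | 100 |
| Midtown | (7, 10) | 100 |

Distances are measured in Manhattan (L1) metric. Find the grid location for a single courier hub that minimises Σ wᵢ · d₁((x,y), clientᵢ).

Manhattan distance separates: Σwᵢ(|x−xᵢ|+|y−yᵢ|) = Σwᵢ|x−xᵢ| + Σwᵢ|y−yᵢ|, so x and y are optimised independently as 1-D weighted medians.
Total weight W = 655; half = 327.5.
x-coordinate, sorted with cumulative weight:
  x=2 (Northgate, w=275) cum 275
  x=7 (Midtown, w=100) cum 375  ← median
  x=13 (Southcross, w=90) cum 465
  x=18 (Westmoor, w=100) cum 565
  x=19 (Eastvale, w=90) cum 655
⇒ x* = 7
y-coordinate, sorted with cumulative weight:
  y=9 (Northgate, w=275) cum 275
  y=10 (Midtown, w=100) cum 375  ← median
  y=15 (Westmoor, w=100) cum 475
  y=17 (Eastvale, w=90) cum 565
  y=19 (Southcross, w=90) cum 655
⇒ y* = 10

(7, 10)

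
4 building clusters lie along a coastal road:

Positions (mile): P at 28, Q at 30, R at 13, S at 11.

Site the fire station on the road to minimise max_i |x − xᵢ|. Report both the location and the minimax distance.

The 1-center on a line is the midpoint of the two extreme points: leftmost at 11, rightmost at 30.
Optimal location = (11 + 30)/2 = 20.5; maximum distance = (30 − 11)/2 = 9.5.

location 20.5, max distance 9.5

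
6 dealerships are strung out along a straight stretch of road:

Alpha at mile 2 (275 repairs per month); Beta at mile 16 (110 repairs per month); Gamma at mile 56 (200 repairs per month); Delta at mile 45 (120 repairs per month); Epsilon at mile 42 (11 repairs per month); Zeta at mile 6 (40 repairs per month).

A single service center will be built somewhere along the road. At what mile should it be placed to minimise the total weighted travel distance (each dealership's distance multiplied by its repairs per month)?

For a sum of weighted absolute distances on a line, the optimum is the weighted median (not the mean). Total weight W = 756; half-weight = 378.
Sort by position and accumulate weight:
  mile 2 (Alpha, w=275) → cum 275
  mile 6 (Zeta, w=40) → cum 315
  mile 16 (Beta, w=110) → cum 425  ≥ 378 → median here
  mile 42 (Epsilon, w=11) → cum 436
  mile 45 (Delta, w=120) → cum 556
  mile 56 (Gamma, w=200) → cum 756
Optimal location: mile 16.

x = 16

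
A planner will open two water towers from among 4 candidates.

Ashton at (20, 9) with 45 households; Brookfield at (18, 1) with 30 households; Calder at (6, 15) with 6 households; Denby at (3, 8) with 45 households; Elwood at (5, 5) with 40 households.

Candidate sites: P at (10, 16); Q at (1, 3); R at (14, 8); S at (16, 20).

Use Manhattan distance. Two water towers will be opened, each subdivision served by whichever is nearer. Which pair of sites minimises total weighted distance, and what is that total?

{Q, R}, total 1290

Evaluate every pair (each demand assigned to the nearer of the two):
  {Q, R}: total = 1290
  {P, R}: total = 1650
  {R, S}: total = 1710
  {Q, S}: total = 1890
  {P, Q}: total = 1920
  {P, S}: total = 2650
Best pair: {Q, R} with total 1290.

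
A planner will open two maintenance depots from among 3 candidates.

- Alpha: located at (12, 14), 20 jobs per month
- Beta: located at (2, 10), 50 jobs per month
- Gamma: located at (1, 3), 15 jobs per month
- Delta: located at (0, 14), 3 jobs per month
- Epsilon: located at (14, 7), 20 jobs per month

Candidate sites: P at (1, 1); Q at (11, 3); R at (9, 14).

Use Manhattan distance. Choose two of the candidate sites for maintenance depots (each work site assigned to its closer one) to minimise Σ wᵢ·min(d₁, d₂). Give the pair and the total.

{P, R}, total 857

Evaluate every pair (each demand assigned to the nearer of the two):
  {P, R}: total = 857
  {Q, R}: total = 927
  {P, Q}: total = 952
Best pair: {P, R} with total 857.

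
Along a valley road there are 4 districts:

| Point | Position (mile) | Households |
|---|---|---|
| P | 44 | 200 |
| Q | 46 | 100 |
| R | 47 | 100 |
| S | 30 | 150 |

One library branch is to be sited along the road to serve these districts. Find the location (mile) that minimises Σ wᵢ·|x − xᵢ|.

For a sum of weighted absolute distances on a line, the optimum is the weighted median (not the mean). Total weight W = 550; half-weight = 275.
Sort by position and accumulate weight:
  mile 30 (S, w=150) → cum 150
  mile 44 (P, w=200) → cum 350  ≥ 275 → median here
  mile 46 (Q, w=100) → cum 450
  mile 47 (R, w=100) → cum 550
Optimal location: mile 44.

x = 44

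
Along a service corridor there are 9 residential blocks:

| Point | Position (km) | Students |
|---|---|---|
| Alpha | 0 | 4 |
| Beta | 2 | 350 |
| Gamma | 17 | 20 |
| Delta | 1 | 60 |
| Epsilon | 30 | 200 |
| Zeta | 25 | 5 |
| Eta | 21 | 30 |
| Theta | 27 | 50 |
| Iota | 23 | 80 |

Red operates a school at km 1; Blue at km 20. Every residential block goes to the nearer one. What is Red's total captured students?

The indifferent point is the midpoint (1+20)/2 = 10.5; residential blocks left of it (closer to Red at 1) go to Red, those right go to Blue.
  Alpha at 0 (w=4) → Red
  Delta at 1 (w=60) → Red
  Beta at 2 (w=350) → Red
  Gamma at 17 (w=20) → Blue
  Eta at 21 (w=30) → Blue
  Iota at 23 (w=80) → Blue
  Zeta at 25 (w=5) → Blue
  Theta at 27 (w=50) → Blue
  Epsilon at 30 (w=200) → Blue
Red captures 414; Blue captures 385.

414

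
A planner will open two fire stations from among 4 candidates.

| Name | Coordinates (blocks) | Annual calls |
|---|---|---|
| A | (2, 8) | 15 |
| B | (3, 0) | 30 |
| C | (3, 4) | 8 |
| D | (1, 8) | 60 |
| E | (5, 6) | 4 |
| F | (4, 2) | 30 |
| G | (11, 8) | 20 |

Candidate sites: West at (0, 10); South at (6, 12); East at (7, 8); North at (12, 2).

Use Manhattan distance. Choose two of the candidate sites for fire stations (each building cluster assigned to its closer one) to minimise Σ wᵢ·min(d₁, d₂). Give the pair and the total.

{West, East}, total 1030

Evaluate every pair (each demand assigned to the nearer of the two):
  {West, East}: total = 1030
  {West, North}: total = 1058
  {East, North}: total = 1165
  {South, East}: total = 1225
  {West, South}: total = 1270
  {South, North}: total = 1486
Best pair: {West, East} with total 1030.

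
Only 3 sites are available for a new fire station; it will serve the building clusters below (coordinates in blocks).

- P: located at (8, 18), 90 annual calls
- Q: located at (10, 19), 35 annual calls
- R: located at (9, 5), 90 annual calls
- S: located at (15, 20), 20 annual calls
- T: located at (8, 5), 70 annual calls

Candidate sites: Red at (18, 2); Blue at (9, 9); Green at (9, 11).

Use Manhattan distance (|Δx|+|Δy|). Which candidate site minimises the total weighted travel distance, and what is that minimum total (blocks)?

Total weighted distance at each candidate:
  Red (18, 2): total = 5625
  Blue (9, 9): total = 2335
  Green (9, 11): total = 2365
Minimum is at Blue with total 2335 blocks.

Blue, total 2335 blocks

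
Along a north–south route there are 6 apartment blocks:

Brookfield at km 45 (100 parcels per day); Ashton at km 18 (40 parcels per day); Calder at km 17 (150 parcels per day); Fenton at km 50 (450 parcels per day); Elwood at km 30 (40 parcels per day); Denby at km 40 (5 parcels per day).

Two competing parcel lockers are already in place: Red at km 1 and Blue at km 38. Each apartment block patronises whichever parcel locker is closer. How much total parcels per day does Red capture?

The indifferent point is the midpoint (1+38)/2 = 19.5; apartment blocks left of it (closer to Red at 1) go to Red, those right go to Blue.
  Calder at 17 (w=150) → Red
  Ashton at 18 (w=40) → Red
  Elwood at 30 (w=40) → Blue
  Denby at 40 (w=5) → Blue
  Brookfield at 45 (w=100) → Blue
  Fenton at 50 (w=450) → Blue
Red captures 190; Blue captures 595.

190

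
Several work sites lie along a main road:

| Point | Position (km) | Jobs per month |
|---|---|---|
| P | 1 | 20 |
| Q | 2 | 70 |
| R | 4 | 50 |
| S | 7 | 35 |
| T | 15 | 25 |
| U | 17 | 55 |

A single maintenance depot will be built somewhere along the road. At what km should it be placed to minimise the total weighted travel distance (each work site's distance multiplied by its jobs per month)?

For a sum of weighted absolute distances on a line, the optimum is the weighted median (not the mean). Total weight W = 255; half-weight = 127.5.
Sort by position and accumulate weight:
  km 1 (P, w=20) → cum 20
  km 2 (Q, w=70) → cum 90
  km 4 (R, w=50) → cum 140  ≥ 127.5 → median here
  km 7 (S, w=35) → cum 175
  km 15 (T, w=25) → cum 200
  km 17 (U, w=55) → cum 255
Optimal location: km 4.

x = 4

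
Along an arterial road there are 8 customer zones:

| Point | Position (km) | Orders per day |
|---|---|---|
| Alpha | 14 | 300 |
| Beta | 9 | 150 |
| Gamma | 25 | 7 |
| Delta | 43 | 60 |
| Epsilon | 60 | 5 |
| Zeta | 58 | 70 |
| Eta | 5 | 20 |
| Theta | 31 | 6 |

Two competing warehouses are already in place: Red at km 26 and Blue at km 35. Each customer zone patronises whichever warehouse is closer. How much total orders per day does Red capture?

477

The indifferent point is the midpoint (26+35)/2 = 30.5; customer zones left of it (closer to Red at 26) go to Red, those right go to Blue.
  Eta at 5 (w=20) → Red
  Beta at 9 (w=150) → Red
  Alpha at 14 (w=300) → Red
  Gamma at 25 (w=7) → Red
  Theta at 31 (w=6) → Blue
  Delta at 43 (w=60) → Blue
  Zeta at 58 (w=70) → Blue
  Epsilon at 60 (w=5) → Blue
Red captures 477; Blue captures 141.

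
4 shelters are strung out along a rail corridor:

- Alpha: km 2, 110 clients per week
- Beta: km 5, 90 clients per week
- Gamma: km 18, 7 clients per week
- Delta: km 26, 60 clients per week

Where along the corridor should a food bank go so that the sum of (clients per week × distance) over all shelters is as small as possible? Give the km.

For a sum of weighted absolute distances on a line, the optimum is the weighted median (not the mean). Total weight W = 267; half-weight = 133.5.
Sort by position and accumulate weight:
  km 2 (Alpha, w=110) → cum 110
  km 5 (Beta, w=90) → cum 200  ≥ 133.5 → median here
  km 18 (Gamma, w=7) → cum 207
  km 26 (Delta, w=60) → cum 267
Optimal location: km 5.

x = 5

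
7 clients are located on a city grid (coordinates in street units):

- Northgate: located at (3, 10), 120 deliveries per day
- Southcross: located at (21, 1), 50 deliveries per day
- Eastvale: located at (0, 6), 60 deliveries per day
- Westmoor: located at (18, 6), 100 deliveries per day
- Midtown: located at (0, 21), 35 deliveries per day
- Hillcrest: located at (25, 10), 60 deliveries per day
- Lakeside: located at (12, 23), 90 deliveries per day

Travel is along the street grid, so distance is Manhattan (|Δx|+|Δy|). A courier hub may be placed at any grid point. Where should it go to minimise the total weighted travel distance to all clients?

Manhattan distance separates: Σwᵢ(|x−xᵢ|+|y−yᵢ|) = Σwᵢ|x−xᵢ| + Σwᵢ|y−yᵢ|, so x and y are optimised independently as 1-D weighted medians.
Total weight W = 515; half = 257.5.
x-coordinate, sorted with cumulative weight:
  x=0 (Eastvale, w=60) cum 60
  x=0 (Midtown, w=35) cum 95
  x=3 (Northgate, w=120) cum 215
  x=12 (Lakeside, w=90) cum 305  ← median
  x=18 (Westmoor, w=100) cum 405
  x=21 (Southcross, w=50) cum 455
  x=25 (Hillcrest, w=60) cum 515
⇒ x* = 12
y-coordinate, sorted with cumulative weight:
  y=1 (Southcross, w=50) cum 50
  y=6 (Eastvale, w=60) cum 110
  y=6 (Westmoor, w=100) cum 210
  y=10 (Northgate, w=120) cum 330  ← median
  y=10 (Hillcrest, w=60) cum 390
  y=21 (Midtown, w=35) cum 425
  y=23 (Lakeside, w=90) cum 515
⇒ y* = 10

(12, 10)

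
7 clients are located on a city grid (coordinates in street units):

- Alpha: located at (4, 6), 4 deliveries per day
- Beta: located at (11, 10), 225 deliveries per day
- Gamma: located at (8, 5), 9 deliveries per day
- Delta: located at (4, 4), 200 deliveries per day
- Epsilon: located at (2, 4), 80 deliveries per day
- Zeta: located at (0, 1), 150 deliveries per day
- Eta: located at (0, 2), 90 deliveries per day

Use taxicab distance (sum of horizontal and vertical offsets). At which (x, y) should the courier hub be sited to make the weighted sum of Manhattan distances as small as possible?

(4, 4)

Manhattan distance separates: Σwᵢ(|x−xᵢ|+|y−yᵢ|) = Σwᵢ|x−xᵢ| + Σwᵢ|y−yᵢ|, so x and y are optimised independently as 1-D weighted medians.
Total weight W = 758; half = 379.
x-coordinate, sorted with cumulative weight:
  x=0 (Zeta, w=150) cum 150
  x=0 (Eta, w=90) cum 240
  x=2 (Epsilon, w=80) cum 320
  x=4 (Alpha, w=4) cum 324
  x=4 (Delta, w=200) cum 524  ← median
  x=8 (Gamma, w=9) cum 533
  x=11 (Beta, w=225) cum 758
⇒ x* = 4
y-coordinate, sorted with cumulative weight:
  y=1 (Zeta, w=150) cum 150
  y=2 (Eta, w=90) cum 240
  y=4 (Delta, w=200) cum 440  ← median
  y=4 (Epsilon, w=80) cum 520
  y=5 (Gamma, w=9) cum 529
  y=6 (Alpha, w=4) cum 533
  y=10 (Beta, w=225) cum 758
⇒ y* = 4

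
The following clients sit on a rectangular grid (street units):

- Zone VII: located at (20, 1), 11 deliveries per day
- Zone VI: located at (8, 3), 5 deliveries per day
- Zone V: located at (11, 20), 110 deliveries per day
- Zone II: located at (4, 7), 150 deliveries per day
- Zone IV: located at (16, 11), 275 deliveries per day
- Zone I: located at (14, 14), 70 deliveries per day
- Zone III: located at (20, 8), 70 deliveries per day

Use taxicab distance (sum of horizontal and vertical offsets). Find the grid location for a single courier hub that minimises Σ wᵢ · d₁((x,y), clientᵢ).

Manhattan distance separates: Σwᵢ(|x−xᵢ|+|y−yᵢ|) = Σwᵢ|x−xᵢ| + Σwᵢ|y−yᵢ|, so x and y are optimised independently as 1-D weighted medians.
Total weight W = 691; half = 345.5.
x-coordinate, sorted with cumulative weight:
  x=4 (Zone II, w=150) cum 150
  x=8 (Zone VI, w=5) cum 155
  x=11 (Zone V, w=110) cum 265
  x=14 (Zone I, w=70) cum 335
  x=16 (Zone IV, w=275) cum 610  ← median
  x=20 (Zone VII, w=11) cum 621
  x=20 (Zone III, w=70) cum 691
⇒ x* = 16
y-coordinate, sorted with cumulative weight:
  y=1 (Zone VII, w=11) cum 11
  y=3 (Zone VI, w=5) cum 16
  y=7 (Zone II, w=150) cum 166
  y=8 (Zone III, w=70) cum 236
  y=11 (Zone IV, w=275) cum 511  ← median
  y=14 (Zone I, w=70) cum 581
  y=20 (Zone V, w=110) cum 691
⇒ y* = 11

(16, 11)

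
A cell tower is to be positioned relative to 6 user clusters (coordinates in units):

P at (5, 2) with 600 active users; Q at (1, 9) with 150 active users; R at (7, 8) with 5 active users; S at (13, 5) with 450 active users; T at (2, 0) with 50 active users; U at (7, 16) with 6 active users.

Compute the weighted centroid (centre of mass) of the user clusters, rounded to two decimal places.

(7.28, 3.91)

The minimiser of Σwᵢ‖p−pᵢ‖² is the weighted centroid p* = (Σwᵢpᵢ)/(Σwᵢ).
Σwᵢ = 1261.
Σwᵢxᵢ = 600·5 + 150·1 + 5·7 + 450·13 + 50·2 + 6·7 = 9177.
Σwᵢyᵢ = 600·2 + 150·9 + 5·8 + 450·5 + 50·0 + 6·16 = 4936.
x* = 9177/1261 = 7.28, y* = 4936/1261 = 3.91.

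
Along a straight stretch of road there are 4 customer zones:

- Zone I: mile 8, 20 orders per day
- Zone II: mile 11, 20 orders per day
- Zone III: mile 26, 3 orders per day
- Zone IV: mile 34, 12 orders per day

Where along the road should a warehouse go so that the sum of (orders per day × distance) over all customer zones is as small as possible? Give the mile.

x = 11

For a sum of weighted absolute distances on a line, the optimum is the weighted median (not the mean). Total weight W = 55; half-weight = 27.5.
Sort by position and accumulate weight:
  mile 8 (Zone I, w=20) → cum 20
  mile 11 (Zone II, w=20) → cum 40  ≥ 27.5 → median here
  mile 26 (Zone III, w=3) → cum 43
  mile 34 (Zone IV, w=12) → cum 55
Optimal location: mile 11.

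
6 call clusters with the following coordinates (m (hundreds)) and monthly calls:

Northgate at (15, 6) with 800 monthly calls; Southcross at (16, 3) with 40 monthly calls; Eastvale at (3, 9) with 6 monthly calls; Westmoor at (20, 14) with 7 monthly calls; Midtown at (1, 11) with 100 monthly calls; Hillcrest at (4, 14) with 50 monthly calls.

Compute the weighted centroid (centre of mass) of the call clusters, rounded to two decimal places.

The minimiser of Σwᵢ‖p−pᵢ‖² is the weighted centroid p* = (Σwᵢpᵢ)/(Σwᵢ).
Σwᵢ = 1003.
Σwᵢxᵢ = 800·15 + 40·16 + 6·3 + 7·20 + 100·1 + 50·4 = 13098.
Σwᵢyᵢ = 800·6 + 40·3 + 6·9 + 7·14 + 100·11 + 50·14 = 6872.
x* = 13098/1003 = 13.06, y* = 6872/1003 = 6.85.

(13.06, 6.85)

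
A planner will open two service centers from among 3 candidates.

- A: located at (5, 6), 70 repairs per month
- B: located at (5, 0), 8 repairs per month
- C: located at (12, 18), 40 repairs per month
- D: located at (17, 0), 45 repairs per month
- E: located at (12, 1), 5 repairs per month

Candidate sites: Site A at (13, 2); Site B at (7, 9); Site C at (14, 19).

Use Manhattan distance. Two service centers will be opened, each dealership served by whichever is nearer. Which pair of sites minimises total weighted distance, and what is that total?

{Site A, Site B}, total 1270

Evaluate every pair (each demand assigned to the nearer of the two):
  {Site A, Site B}: total = 1270
  {Site A, Site C}: total = 1320
  {Site B, Site C}: total = 1478
Best pair: {Site A, Site B} with total 1270.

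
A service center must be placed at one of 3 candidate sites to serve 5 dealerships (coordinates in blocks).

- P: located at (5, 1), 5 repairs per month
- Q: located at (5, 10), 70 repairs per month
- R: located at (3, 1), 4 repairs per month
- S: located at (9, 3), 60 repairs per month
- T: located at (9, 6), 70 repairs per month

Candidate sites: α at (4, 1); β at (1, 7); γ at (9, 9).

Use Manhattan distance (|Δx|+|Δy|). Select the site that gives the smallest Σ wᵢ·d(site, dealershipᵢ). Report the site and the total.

Total weighted distance at each candidate:
  α (4, 1): total = 1829
  β (1, 7): total = 1922
  γ (9, 9): total = 1036
Minimum is at γ with total 1036 blocks.

γ, total 1036 blocks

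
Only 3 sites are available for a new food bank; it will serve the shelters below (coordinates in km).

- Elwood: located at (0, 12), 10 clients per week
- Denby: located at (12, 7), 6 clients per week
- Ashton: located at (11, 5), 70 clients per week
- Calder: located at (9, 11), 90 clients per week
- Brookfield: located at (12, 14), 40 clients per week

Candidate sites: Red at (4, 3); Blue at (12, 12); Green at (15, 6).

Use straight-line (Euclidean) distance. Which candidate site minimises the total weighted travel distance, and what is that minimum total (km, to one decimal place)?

Blue, total 1009.6 km

Total weighted distance at each candidate:
  Red (4, 3): total = 2054.9
  Blue (12, 12): total = 1009.6
  Green (15, 6): total = 1513.8
Minimum is at Blue with total 1009.6 km.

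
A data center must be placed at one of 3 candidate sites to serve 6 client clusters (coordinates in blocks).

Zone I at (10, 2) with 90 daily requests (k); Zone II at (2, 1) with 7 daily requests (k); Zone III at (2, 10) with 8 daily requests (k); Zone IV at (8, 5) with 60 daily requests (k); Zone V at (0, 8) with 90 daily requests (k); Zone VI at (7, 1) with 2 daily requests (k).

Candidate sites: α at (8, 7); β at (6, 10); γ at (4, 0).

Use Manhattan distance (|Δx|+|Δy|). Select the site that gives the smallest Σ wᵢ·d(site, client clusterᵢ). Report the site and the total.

α, total 1730 blocks

Total weighted distance at each candidate:
  α (8, 7): total = 1730
  β (6, 10): total = 2363
  γ (4, 0): total = 2465
Minimum is at α with total 1730 blocks.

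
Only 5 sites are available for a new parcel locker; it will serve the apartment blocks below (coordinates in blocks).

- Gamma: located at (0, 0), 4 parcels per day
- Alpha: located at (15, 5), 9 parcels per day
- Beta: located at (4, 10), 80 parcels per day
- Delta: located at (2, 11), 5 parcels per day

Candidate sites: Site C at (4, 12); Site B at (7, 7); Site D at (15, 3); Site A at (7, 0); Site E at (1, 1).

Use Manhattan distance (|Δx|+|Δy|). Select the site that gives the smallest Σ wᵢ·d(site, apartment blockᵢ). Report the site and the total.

Site C, total 401 blocks

Total weighted distance at each candidate:
  Site C (4, 12): total = 401
  Site B (7, 7): total = 671
  Site D (15, 3): total = 1635
  Site A (7, 0): total = 1265
  Site E (1, 1): total = 1185
Minimum is at Site C with total 401 blocks.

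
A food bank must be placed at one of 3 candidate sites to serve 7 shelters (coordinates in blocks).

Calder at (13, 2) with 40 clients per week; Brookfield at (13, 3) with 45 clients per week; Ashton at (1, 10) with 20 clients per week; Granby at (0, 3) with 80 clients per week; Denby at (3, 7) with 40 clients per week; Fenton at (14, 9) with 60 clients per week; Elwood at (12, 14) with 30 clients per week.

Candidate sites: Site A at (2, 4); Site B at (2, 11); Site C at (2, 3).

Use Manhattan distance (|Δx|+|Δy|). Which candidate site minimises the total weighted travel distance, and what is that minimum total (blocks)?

Total weighted distance at each candidate:
  Site A (2, 4): total = 3220
  Site B (2, 11): total = 3925
  Site C (2, 3): total = 3205
Minimum is at Site C with total 3205 blocks.

Site C, total 3205 blocks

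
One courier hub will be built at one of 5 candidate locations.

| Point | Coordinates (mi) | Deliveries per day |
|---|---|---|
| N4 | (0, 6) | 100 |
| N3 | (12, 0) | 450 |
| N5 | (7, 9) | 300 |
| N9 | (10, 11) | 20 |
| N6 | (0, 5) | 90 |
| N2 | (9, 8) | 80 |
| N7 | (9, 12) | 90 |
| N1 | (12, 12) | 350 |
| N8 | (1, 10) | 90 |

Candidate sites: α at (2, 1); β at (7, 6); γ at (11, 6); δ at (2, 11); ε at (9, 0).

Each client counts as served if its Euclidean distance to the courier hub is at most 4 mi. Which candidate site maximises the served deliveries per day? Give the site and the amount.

Coverage radius r = 4 mi; a point is covered iff (Δx)²+(Δy)² ≤ 4² = 16.
  α (2, 1): covers {none} → 0
  β (7, 6): covers {N5, N2} → 380
  γ (11, 6): covers {N2} → 80
  δ (2, 11): covers {N8} → 90
  ε (9, 0): covers {N3} → 450
Maximum coverage at ε: 450 deliveries per day.

ε, covering 450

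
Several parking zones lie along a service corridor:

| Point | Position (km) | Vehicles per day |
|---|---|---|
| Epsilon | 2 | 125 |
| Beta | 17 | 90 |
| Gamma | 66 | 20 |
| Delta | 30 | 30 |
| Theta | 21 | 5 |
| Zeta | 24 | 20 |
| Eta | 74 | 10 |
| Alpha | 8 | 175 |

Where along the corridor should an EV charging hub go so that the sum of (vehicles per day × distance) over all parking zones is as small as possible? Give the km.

For a sum of weighted absolute distances on a line, the optimum is the weighted median (not the mean). Total weight W = 475; half-weight = 237.5.
Sort by position and accumulate weight:
  km 2 (Epsilon, w=125) → cum 125
  km 8 (Alpha, w=175) → cum 300  ≥ 237.5 → median here
  km 17 (Beta, w=90) → cum 390
  km 21 (Theta, w=5) → cum 395
  km 24 (Zeta, w=20) → cum 415
  km 30 (Delta, w=30) → cum 445
  km 66 (Gamma, w=20) → cum 465
  km 74 (Eta, w=10) → cum 475
Optimal location: km 8.

x = 8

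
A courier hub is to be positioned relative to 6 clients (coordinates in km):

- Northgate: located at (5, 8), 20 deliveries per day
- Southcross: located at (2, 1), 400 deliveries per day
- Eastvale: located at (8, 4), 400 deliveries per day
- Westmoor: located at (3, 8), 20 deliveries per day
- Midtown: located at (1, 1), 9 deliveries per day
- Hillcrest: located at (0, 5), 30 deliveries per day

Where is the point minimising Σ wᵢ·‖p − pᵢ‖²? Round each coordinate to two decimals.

The minimiser of Σwᵢ‖p−pᵢ‖² is the weighted centroid p* = (Σwᵢpᵢ)/(Σwᵢ).
Σwᵢ = 879.
Σwᵢxᵢ = 20·5 + 400·2 + 400·8 + 20·3 + 9·1 + 30·0 = 4169.
Σwᵢyᵢ = 20·8 + 400·1 + 400·4 + 20·8 + 9·1 + 30·5 = 2479.
x* = 4169/879 = 4.74, y* = 2479/879 = 2.82.

(4.74, 2.82)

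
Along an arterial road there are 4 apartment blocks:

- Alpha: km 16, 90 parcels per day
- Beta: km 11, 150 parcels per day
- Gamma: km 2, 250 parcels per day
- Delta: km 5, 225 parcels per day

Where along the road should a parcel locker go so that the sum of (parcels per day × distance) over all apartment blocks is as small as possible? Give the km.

For a sum of weighted absolute distances on a line, the optimum is the weighted median (not the mean). Total weight W = 715; half-weight = 357.5.
Sort by position and accumulate weight:
  km 2 (Gamma, w=250) → cum 250
  km 5 (Delta, w=225) → cum 475  ≥ 357.5 → median here
  km 11 (Beta, w=150) → cum 625
  km 16 (Alpha, w=90) → cum 715
Optimal location: km 5.

x = 5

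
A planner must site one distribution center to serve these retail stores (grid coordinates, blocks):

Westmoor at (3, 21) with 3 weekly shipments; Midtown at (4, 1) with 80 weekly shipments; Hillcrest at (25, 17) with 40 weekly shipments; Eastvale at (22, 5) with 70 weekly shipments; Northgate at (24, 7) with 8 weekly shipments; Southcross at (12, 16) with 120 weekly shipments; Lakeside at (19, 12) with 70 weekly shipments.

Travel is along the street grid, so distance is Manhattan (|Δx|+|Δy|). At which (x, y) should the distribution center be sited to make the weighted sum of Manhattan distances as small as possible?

(12, 12)

Manhattan distance separates: Σwᵢ(|x−xᵢ|+|y−yᵢ|) = Σwᵢ|x−xᵢ| + Σwᵢ|y−yᵢ|, so x and y are optimised independently as 1-D weighted medians.
Total weight W = 391; half = 195.5.
x-coordinate, sorted with cumulative weight:
  x=3 (Westmoor, w=3) cum 3
  x=4 (Midtown, w=80) cum 83
  x=12 (Southcross, w=120) cum 203  ← median
  x=19 (Lakeside, w=70) cum 273
  x=22 (Eastvale, w=70) cum 343
  x=24 (Northgate, w=8) cum 351
  x=25 (Hillcrest, w=40) cum 391
⇒ x* = 12
y-coordinate, sorted with cumulative weight:
  y=1 (Midtown, w=80) cum 80
  y=5 (Eastvale, w=70) cum 150
  y=7 (Northgate, w=8) cum 158
  y=12 (Lakeside, w=70) cum 228  ← median
  y=16 (Southcross, w=120) cum 348
  y=17 (Hillcrest, w=40) cum 388
  y=21 (Westmoor, w=3) cum 391
⇒ y* = 12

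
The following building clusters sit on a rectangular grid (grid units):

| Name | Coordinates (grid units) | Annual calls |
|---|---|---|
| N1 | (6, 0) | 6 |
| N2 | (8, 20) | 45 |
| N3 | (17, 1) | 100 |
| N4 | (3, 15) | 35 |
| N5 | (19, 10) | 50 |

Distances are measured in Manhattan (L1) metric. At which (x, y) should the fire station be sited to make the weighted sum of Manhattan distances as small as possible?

Manhattan distance separates: Σwᵢ(|x−xᵢ|+|y−yᵢ|) = Σwᵢ|x−xᵢ| + Σwᵢ|y−yᵢ|, so x and y are optimised independently as 1-D weighted medians.
Total weight W = 236; half = 118.
x-coordinate, sorted with cumulative weight:
  x=3 (N4, w=35) cum 35
  x=6 (N1, w=6) cum 41
  x=8 (N2, w=45) cum 86
  x=17 (N3, w=100) cum 186  ← median
  x=19 (N5, w=50) cum 236
⇒ x* = 17
y-coordinate, sorted with cumulative weight:
  y=0 (N1, w=6) cum 6
  y=1 (N3, w=100) cum 106
  y=10 (N5, w=50) cum 156  ← median
  y=15 (N4, w=35) cum 191
  y=20 (N2, w=45) cum 236
⇒ y* = 10

(17, 10)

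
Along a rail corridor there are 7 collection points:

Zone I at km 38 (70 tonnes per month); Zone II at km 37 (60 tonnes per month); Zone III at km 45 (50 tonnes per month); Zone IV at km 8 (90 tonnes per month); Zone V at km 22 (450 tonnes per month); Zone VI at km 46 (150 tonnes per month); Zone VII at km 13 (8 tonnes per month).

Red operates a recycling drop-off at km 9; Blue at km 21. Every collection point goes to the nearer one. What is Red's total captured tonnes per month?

The indifferent point is the midpoint (9+21)/2 = 15; collection points left of it (closer to Red at 9) go to Red, those right go to Blue.
  Zone IV at 8 (w=90) → Red
  Zone VII at 13 (w=8) → Red
  Zone V at 22 (w=450) → Blue
  Zone II at 37 (w=60) → Blue
  Zone I at 38 (w=70) → Blue
  Zone III at 45 (w=50) → Blue
  Zone VI at 46 (w=150) → Blue
Red captures 98; Blue captures 780.

98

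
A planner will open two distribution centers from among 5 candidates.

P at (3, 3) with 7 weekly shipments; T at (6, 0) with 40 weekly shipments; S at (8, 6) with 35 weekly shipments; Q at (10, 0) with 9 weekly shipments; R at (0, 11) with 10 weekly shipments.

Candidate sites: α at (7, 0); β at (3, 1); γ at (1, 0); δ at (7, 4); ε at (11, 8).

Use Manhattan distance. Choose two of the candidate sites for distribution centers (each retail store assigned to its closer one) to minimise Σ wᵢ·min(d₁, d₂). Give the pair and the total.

Evaluate every pair (each demand assigned to the nearer of the two):
  {α, δ}: total = 347
  {α, ε}: total = 431
  {α, β}: total = 456
  {α, γ}: total = 467
  {β, δ}: total = 472
  {γ, δ}: total = 523
  {δ, ε}: total = 543
  {β, ε}: total = 551
  {γ, ε}: total = 611
  {β, γ}: total = 716
Best pair: {α, δ} with total 347.

{α, δ}, total 347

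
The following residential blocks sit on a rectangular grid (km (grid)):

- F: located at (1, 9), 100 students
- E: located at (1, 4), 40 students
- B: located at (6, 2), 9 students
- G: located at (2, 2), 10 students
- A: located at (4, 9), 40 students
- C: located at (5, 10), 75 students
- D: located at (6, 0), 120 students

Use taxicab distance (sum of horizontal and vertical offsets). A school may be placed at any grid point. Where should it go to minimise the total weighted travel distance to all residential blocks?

(5, 9)

Manhattan distance separates: Σwᵢ(|x−xᵢ|+|y−yᵢ|) = Σwᵢ|x−xᵢ| + Σwᵢ|y−yᵢ|, so x and y are optimised independently as 1-D weighted medians.
Total weight W = 394; half = 197.
x-coordinate, sorted with cumulative weight:
  x=1 (F, w=100) cum 100
  x=1 (E, w=40) cum 140
  x=2 (G, w=10) cum 150
  x=4 (A, w=40) cum 190
  x=5 (C, w=75) cum 265  ← median
  x=6 (B, w=9) cum 274
  x=6 (D, w=120) cum 394
⇒ x* = 5
y-coordinate, sorted with cumulative weight:
  y=0 (D, w=120) cum 120
  y=2 (B, w=9) cum 129
  y=2 (G, w=10) cum 139
  y=4 (E, w=40) cum 179
  y=9 (F, w=100) cum 279  ← median
  y=9 (A, w=40) cum 319
  y=10 (C, w=75) cum 394
⇒ y* = 9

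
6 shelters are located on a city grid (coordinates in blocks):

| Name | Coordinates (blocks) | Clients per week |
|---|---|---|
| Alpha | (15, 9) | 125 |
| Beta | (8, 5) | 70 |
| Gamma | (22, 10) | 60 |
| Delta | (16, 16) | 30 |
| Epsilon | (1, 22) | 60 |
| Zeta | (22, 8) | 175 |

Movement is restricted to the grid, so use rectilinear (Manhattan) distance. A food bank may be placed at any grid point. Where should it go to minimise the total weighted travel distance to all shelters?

(16, 9)

Manhattan distance separates: Σwᵢ(|x−xᵢ|+|y−yᵢ|) = Σwᵢ|x−xᵢ| + Σwᵢ|y−yᵢ|, so x and y are optimised independently as 1-D weighted medians.
Total weight W = 520; half = 260.
x-coordinate, sorted with cumulative weight:
  x=1 (Epsilon, w=60) cum 60
  x=8 (Beta, w=70) cum 130
  x=15 (Alpha, w=125) cum 255
  x=16 (Delta, w=30) cum 285  ← median
  x=22 (Gamma, w=60) cum 345
  x=22 (Zeta, w=175) cum 520
⇒ x* = 16
y-coordinate, sorted with cumulative weight:
  y=5 (Beta, w=70) cum 70
  y=8 (Zeta, w=175) cum 245
  y=9 (Alpha, w=125) cum 370  ← median
  y=10 (Gamma, w=60) cum 430
  y=16 (Delta, w=30) cum 460
  y=22 (Epsilon, w=60) cum 520
⇒ y* = 9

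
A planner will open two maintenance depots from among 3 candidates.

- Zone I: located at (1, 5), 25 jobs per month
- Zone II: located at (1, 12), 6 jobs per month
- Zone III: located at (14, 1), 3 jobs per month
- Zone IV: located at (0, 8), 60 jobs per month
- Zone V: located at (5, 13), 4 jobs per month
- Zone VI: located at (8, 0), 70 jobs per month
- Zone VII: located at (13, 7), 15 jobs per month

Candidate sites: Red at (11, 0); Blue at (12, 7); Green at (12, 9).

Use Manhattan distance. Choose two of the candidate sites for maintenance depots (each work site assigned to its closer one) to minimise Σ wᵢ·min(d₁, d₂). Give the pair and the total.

Evaluate every pair (each demand assigned to the nearer of the two):
  {Red, Blue}: total = 1490
  {Red, Green}: total = 1550
  {Blue, Green}: total = 2042
Best pair: {Red, Blue} with total 1490.

{Red, Blue}, total 1490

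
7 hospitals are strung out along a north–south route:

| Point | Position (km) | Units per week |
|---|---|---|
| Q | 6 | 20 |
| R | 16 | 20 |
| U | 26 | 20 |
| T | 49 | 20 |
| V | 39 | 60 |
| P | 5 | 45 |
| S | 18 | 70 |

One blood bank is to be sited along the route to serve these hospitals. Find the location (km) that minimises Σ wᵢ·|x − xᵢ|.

For a sum of weighted absolute distances on a line, the optimum is the weighted median (not the mean). Total weight W = 255; half-weight = 127.5.
Sort by position and accumulate weight:
  km 5 (P, w=45) → cum 45
  km 6 (Q, w=20) → cum 65
  km 16 (R, w=20) → cum 85
  km 18 (S, w=70) → cum 155  ≥ 127.5 → median here
  km 26 (U, w=20) → cum 175
  km 39 (V, w=60) → cum 235
  km 49 (T, w=20) → cum 255
Optimal location: km 18.

x = 18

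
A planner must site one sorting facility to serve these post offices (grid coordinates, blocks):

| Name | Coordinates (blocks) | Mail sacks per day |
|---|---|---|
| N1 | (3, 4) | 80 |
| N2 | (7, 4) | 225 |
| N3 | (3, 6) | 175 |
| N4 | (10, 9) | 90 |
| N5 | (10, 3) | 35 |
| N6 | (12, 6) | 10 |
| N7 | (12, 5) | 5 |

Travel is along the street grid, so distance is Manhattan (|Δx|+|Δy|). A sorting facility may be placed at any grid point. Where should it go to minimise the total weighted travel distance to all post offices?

Manhattan distance separates: Σwᵢ(|x−xᵢ|+|y−yᵢ|) = Σwᵢ|x−xᵢ| + Σwᵢ|y−yᵢ|, so x and y are optimised independently as 1-D weighted medians.
Total weight W = 620; half = 310.
x-coordinate, sorted with cumulative weight:
  x=3 (N1, w=80) cum 80
  x=3 (N3, w=175) cum 255
  x=7 (N2, w=225) cum 480  ← median
  x=10 (N4, w=90) cum 570
  x=10 (N5, w=35) cum 605
  x=12 (N6, w=10) cum 615
  x=12 (N7, w=5) cum 620
⇒ x* = 7
y-coordinate, sorted with cumulative weight:
  y=3 (N5, w=35) cum 35
  y=4 (N1, w=80) cum 115
  y=4 (N2, w=225) cum 340  ← median
  y=5 (N7, w=5) cum 345
  y=6 (N3, w=175) cum 520
  y=6 (N6, w=10) cum 530
  y=9 (N4, w=90) cum 620
⇒ y* = 4

(7, 4)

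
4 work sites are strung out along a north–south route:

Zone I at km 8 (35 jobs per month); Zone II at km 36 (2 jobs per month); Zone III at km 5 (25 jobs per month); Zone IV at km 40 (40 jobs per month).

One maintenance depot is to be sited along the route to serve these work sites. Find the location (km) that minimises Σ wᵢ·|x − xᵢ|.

For a sum of weighted absolute distances on a line, the optimum is the weighted median (not the mean). Total weight W = 102; half-weight = 51.
Sort by position and accumulate weight:
  km 5 (Zone III, w=25) → cum 25
  km 8 (Zone I, w=35) → cum 60  ≥ 51 → median here
  km 36 (Zone II, w=2) → cum 62
  km 40 (Zone IV, w=40) → cum 102
Optimal location: km 8.

x = 8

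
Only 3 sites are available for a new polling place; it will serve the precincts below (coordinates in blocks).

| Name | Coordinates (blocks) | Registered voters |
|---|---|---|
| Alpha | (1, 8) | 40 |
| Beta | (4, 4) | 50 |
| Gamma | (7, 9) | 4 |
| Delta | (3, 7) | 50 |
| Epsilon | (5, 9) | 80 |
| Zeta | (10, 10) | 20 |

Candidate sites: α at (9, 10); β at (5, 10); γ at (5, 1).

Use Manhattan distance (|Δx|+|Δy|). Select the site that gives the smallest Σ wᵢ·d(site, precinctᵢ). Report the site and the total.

β, total 1032 blocks

Total weighted distance at each candidate:
  α (9, 10): total = 1832
  β (5, 10): total = 1032
  γ (5, 1): total = 2000
Minimum is at β with total 1032 blocks.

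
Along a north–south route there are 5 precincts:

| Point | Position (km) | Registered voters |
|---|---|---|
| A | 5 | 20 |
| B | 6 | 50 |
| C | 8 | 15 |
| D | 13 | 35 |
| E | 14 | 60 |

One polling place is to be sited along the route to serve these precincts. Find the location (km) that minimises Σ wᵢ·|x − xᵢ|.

For a sum of weighted absolute distances on a line, the optimum is the weighted median (not the mean). Total weight W = 180; half-weight = 90.
Sort by position and accumulate weight:
  km 5 (A, w=20) → cum 20
  km 6 (B, w=50) → cum 70
  km 8 (C, w=15) → cum 85
  km 13 (D, w=35) → cum 120  ≥ 90 → median here
  km 14 (E, w=60) → cum 180
Optimal location: km 13.

x = 13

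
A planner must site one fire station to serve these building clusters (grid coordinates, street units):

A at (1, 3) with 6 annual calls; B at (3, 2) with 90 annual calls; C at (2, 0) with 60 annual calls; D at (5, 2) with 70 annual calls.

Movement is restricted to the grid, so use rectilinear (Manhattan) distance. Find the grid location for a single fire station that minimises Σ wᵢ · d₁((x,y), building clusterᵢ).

(3, 2)

Manhattan distance separates: Σwᵢ(|x−xᵢ|+|y−yᵢ|) = Σwᵢ|x−xᵢ| + Σwᵢ|y−yᵢ|, so x and y are optimised independently as 1-D weighted medians.
Total weight W = 226; half = 113.
x-coordinate, sorted with cumulative weight:
  x=1 (A, w=6) cum 6
  x=2 (C, w=60) cum 66
  x=3 (B, w=90) cum 156  ← median
  x=5 (D, w=70) cum 226
⇒ x* = 3
y-coordinate, sorted with cumulative weight:
  y=0 (C, w=60) cum 60
  y=2 (B, w=90) cum 150  ← median
  y=2 (D, w=70) cum 220
  y=3 (A, w=6) cum 226
⇒ y* = 2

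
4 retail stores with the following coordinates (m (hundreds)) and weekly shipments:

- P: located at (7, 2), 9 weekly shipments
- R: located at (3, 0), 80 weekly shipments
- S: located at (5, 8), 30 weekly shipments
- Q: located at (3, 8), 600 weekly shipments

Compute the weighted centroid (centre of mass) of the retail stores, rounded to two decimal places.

(3.13, 7.03)

The minimiser of Σwᵢ‖p−pᵢ‖² is the weighted centroid p* = (Σwᵢpᵢ)/(Σwᵢ).
Σwᵢ = 719.
Σwᵢxᵢ = 9·7 + 80·3 + 30·5 + 600·3 = 2253.
Σwᵢyᵢ = 9·2 + 80·0 + 30·8 + 600·8 = 5058.
x* = 2253/719 = 3.13, y* = 5058/719 = 7.03.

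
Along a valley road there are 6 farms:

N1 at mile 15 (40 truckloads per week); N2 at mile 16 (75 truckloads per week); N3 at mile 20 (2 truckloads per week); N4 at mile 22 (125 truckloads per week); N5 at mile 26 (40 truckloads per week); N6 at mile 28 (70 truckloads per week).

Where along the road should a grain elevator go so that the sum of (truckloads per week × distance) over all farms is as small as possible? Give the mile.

x = 22

For a sum of weighted absolute distances on a line, the optimum is the weighted median (not the mean). Total weight W = 352; half-weight = 176.
Sort by position and accumulate weight:
  mile 15 (N1, w=40) → cum 40
  mile 16 (N2, w=75) → cum 115
  mile 20 (N3, w=2) → cum 117
  mile 22 (N4, w=125) → cum 242  ≥ 176 → median here
  mile 26 (N5, w=40) → cum 282
  mile 28 (N6, w=70) → cum 352
Optimal location: mile 22.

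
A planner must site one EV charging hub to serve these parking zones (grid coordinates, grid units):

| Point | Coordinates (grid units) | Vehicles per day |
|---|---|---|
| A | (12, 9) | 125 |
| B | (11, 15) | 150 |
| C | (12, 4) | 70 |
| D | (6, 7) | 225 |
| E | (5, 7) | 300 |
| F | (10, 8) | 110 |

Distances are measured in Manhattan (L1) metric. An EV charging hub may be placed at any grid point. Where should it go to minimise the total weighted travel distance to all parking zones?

Manhattan distance separates: Σwᵢ(|x−xᵢ|+|y−yᵢ|) = Σwᵢ|x−xᵢ| + Σwᵢ|y−yᵢ|, so x and y are optimised independently as 1-D weighted medians.
Total weight W = 980; half = 490.
x-coordinate, sorted with cumulative weight:
  x=5 (E, w=300) cum 300
  x=6 (D, w=225) cum 525  ← median
  x=10 (F, w=110) cum 635
  x=11 (B, w=150) cum 785
  x=12 (A, w=125) cum 910
  x=12 (C, w=70) cum 980
⇒ x* = 6
y-coordinate, sorted with cumulative weight:
  y=4 (C, w=70) cum 70
  y=7 (D, w=225) cum 295
  y=7 (E, w=300) cum 595  ← median
  y=8 (F, w=110) cum 705
  y=9 (A, w=125) cum 830
  y=15 (B, w=150) cum 980
⇒ y* = 7

(6, 7)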